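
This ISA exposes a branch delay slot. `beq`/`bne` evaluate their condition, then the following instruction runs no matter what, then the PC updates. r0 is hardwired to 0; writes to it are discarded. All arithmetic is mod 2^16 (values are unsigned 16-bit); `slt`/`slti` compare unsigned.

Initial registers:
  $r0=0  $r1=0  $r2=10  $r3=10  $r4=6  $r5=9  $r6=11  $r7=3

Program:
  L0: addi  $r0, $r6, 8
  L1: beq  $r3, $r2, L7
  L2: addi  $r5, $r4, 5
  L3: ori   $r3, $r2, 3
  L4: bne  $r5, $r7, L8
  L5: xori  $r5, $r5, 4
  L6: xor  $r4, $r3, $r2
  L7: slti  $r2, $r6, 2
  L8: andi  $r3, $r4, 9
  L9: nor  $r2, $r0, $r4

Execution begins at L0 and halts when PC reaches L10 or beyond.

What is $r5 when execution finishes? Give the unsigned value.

#0 addi  $r0, $r6, 8 ; 0/0/10/10/6/9/11/3
#1 beq  $r3, $r2, L7 ; 0/0/10/10/6/9/11/3 ; →target
#2 addi  $r5, $r4, 5 ; 0/0/10/10/6/11/11/3
#7 slti  $r2, $r6, 2 ; 0/0/0/10/6/11/11/3
#8 andi  $r3, $r4, 9 ; 0/0/0/0/6/11/11/3
#9 nor  $r2, $r0, $r4 ; 0/0/65529/0/6/11/11/3

11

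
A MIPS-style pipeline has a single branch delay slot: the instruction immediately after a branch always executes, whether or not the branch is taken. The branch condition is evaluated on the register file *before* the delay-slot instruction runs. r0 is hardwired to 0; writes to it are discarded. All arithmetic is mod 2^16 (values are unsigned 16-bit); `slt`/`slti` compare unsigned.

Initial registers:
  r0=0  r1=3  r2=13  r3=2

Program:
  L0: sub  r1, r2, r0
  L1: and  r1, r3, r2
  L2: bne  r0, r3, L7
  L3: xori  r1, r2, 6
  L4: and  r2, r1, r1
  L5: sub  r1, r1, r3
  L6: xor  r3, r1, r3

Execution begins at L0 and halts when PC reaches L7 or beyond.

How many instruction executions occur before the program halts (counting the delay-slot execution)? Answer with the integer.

4

  step pc=0: sub  r1, r2, r0  regs=(0,13,13,2)
  step pc=1: and  r1, r3, r2  regs=(0,0,13,2)
  step pc=2: bne  r0, r3, L7  cond=T  regs=(0,0,13,2)
  step pc=3: xori  r1, r2, 6  regs=(0,11,13,2)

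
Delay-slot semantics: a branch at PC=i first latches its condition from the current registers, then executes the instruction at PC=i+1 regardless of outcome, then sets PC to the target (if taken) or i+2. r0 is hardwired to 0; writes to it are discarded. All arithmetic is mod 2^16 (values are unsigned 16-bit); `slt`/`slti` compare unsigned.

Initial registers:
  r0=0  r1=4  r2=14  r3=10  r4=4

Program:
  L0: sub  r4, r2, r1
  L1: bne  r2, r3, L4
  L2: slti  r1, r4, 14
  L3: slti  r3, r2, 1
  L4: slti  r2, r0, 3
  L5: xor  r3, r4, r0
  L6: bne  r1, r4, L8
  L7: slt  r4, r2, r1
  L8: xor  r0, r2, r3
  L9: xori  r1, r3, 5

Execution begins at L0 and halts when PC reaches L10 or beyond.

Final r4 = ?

0

  step pc=0: sub  r4, r2, r1  regs=(0,4,14,10,10)
  step pc=1: bne  r2, r3, L4  cond=T  regs=(0,4,14,10,10)
  step pc=2: slti  r1, r4, 14  regs=(0,1,14,10,10)
  step pc=4: slti  r2, r0, 3  regs=(0,1,1,10,10)
  step pc=5: xor  r3, r4, r0  regs=(0,1,1,10,10)
  step pc=6: bne  r1, r4, L8  cond=T  regs=(0,1,1,10,10)
  step pc=7: slt  r4, r2, r1  regs=(0,1,1,10,0)
  step pc=8: xor  r0, r2, r3  regs=(0,1,1,10,0)
  step pc=9: xori  r1, r3, 5  regs=(0,15,1,10,0)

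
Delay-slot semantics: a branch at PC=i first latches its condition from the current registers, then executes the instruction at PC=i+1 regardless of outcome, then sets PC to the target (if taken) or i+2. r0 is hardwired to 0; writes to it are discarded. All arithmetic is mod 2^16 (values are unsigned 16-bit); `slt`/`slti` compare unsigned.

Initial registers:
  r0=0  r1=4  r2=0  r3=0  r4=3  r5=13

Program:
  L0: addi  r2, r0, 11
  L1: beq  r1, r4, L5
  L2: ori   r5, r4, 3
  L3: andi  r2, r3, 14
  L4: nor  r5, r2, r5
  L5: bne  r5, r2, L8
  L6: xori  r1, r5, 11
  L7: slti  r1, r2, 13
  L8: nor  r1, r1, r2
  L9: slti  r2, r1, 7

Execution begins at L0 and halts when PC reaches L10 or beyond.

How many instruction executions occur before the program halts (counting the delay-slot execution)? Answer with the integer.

PC=0  addi  r2, r0, 11       | r0=0 r1=4 r2=11 r3=0 r4=3 r5=13
PC=1  beq  r1, r4, L5        | r0=0 r1=4 r2=11 r3=0 r4=3 r5=13  [not taken]
PC=2  ori   r5, r4, 3        | r0=0 r1=4 r2=11 r3=0 r4=3 r5=3
PC=3  andi  r2, r3, 14       | r0=0 r1=4 r2=0 r3=0 r4=3 r5=3
PC=4  nor  r5, r2, r5        | r0=0 r1=4 r2=0 r3=0 r4=3 r5=65532
PC=5  bne  r5, r2, L8        | r0=0 r1=4 r2=0 r3=0 r4=3 r5=65532  [TAKEN]
PC=6  xori  r1, r5, 11       | r0=0 r1=65527 r2=0 r3=0 r4=3 r5=65532
PC=8  nor  r1, r1, r2        | r0=0 r1=8 r2=0 r3=0 r4=3 r5=65532
PC=9  slti  r2, r1, 7        | r0=0 r1=8 r2=0 r3=0 r4=3 r5=65532

9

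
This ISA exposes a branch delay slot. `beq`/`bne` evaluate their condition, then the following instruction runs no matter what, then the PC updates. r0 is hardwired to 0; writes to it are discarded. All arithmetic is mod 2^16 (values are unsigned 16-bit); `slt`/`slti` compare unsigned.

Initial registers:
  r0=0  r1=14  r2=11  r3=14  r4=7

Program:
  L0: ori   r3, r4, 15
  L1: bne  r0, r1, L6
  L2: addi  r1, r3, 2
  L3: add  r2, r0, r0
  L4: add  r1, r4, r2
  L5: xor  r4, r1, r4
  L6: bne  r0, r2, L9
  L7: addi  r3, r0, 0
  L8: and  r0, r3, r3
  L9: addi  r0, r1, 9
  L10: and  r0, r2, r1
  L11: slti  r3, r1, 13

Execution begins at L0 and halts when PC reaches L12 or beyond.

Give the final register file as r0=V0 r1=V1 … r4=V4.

  step pc=0: ori   r3, r4, 15  regs=(0,14,11,15,7)
  step pc=1: bne  r0, r1, L6  cond=T  regs=(0,14,11,15,7)
  step pc=2: addi  r1, r3, 2  regs=(0,17,11,15,7)
  step pc=6: bne  r0, r2, L9  cond=T  regs=(0,17,11,15,7)
  step pc=7: addi  r3, r0, 0  regs=(0,17,11,0,7)
  step pc=9: addi  r0, r1, 9  regs=(0,17,11,0,7)
  step pc=10: and  r0, r2, r1  regs=(0,17,11,0,7)
  step pc=11: slti  r3, r1, 13  regs=(0,17,11,0,7)

r0=0 r1=17 r2=11 r3=0 r4=7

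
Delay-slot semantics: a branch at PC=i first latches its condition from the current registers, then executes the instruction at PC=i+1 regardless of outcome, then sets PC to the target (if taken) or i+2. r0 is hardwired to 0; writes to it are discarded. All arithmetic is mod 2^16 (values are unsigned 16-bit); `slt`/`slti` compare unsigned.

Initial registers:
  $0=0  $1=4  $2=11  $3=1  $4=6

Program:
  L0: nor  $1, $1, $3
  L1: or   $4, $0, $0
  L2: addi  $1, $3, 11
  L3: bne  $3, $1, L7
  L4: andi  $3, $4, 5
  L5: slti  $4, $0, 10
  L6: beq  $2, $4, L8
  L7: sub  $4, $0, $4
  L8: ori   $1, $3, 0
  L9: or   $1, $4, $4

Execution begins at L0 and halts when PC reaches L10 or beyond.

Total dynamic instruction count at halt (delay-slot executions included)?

8

[0] nor  $1, $1, $3  →  {$0:0, $1:65530, $2:11, $3:1, $4:6}
[1] or   $4, $0, $0  →  {$0:0, $1:65530, $2:11, $3:1, $4:0}
[2] addi  $1, $3, 11  →  {$0:0, $1:12, $2:11, $3:1, $4:0}
[3] bne  $3, $1, L7  →  {$0:0, $1:12, $2:11, $3:1, $4:0}  ⟨branch taken⟩
[4] andi  $3, $4, 5  →  {$0:0, $1:12, $2:11, $3:0, $4:0}
[7] sub  $4, $0, $4  →  {$0:0, $1:12, $2:11, $3:0, $4:0}
[8] ori   $1, $3, 0  →  {$0:0, $1:0, $2:11, $3:0, $4:0}
[9] or   $1, $4, $4  →  {$0:0, $1:0, $2:11, $3:0, $4:0}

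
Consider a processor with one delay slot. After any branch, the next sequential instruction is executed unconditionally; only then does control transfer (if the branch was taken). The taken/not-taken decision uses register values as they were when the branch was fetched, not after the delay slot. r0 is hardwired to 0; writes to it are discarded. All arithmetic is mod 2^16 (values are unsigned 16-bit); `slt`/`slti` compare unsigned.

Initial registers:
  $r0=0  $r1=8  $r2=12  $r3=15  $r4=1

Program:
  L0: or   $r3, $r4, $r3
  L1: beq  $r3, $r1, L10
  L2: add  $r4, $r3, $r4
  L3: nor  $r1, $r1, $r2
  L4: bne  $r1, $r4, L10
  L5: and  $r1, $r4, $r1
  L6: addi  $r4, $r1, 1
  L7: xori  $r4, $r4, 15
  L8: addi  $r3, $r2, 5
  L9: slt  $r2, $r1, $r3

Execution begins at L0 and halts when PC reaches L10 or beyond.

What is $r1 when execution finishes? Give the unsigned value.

#0 or   $r3, $r4, $r3 ; 0/8/12/15/1
#1 beq  $r3, $r1, L10 ; 0/8/12/15/1 ; →fallthru
#2 add  $r4, $r3, $r4 ; 0/8/12/15/16
#3 nor  $r1, $r1, $r2 ; 0/65523/12/15/16
#4 bne  $r1, $r4, L10 ; 0/65523/12/15/16 ; →target
#5 and  $r1, $r4, $r1 ; 0/16/12/15/16

16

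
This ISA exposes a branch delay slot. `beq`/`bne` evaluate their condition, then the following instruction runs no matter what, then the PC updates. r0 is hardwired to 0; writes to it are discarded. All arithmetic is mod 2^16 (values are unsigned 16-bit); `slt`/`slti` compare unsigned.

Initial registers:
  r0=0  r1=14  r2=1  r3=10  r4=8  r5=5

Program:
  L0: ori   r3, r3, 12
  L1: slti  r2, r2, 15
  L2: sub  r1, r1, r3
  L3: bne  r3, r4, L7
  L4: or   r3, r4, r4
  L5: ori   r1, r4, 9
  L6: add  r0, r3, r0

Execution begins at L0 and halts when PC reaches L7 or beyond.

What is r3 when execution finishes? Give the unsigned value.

[0] ori   r3, r3, 12  →  {r0:0, r1:14, r2:1, r3:14, r4:8, r5:5}
[1] slti  r2, r2, 15  →  {r0:0, r1:14, r2:1, r3:14, r4:8, r5:5}
[2] sub  r1, r1, r3  →  {r0:0, r1:0, r2:1, r3:14, r4:8, r5:5}
[3] bne  r3, r4, L7  →  {r0:0, r1:0, r2:1, r3:14, r4:8, r5:5}  ⟨branch taken⟩
[4] or   r3, r4, r4  →  {r0:0, r1:0, r2:1, r3:8, r4:8, r5:5}

8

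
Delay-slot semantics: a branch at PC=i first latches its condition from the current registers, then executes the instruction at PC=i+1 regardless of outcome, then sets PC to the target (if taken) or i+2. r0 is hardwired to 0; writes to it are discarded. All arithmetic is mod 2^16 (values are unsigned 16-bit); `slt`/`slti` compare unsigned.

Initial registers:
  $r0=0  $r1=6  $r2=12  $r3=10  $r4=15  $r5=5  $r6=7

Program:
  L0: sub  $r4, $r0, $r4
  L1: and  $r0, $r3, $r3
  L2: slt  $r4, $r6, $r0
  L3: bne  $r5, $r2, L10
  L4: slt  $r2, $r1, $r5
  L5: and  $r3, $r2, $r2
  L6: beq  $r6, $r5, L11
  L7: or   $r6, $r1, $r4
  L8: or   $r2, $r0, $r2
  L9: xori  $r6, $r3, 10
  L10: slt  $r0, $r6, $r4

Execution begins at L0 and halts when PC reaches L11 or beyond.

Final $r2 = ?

0

[0] sub  $r4, $r0, $r4  →  {$r0:0, $r1:6, $r2:12, $r3:10, $r4:65521, $r5:5, $r6:7}
[1] and  $r0, $r3, $r3  →  {$r0:0, $r1:6, $r2:12, $r3:10, $r4:65521, $r5:5, $r6:7}
[2] slt  $r4, $r6, $r0  →  {$r0:0, $r1:6, $r2:12, $r3:10, $r4:0, $r5:5, $r6:7}
[3] bne  $r5, $r2, L10  →  {$r0:0, $r1:6, $r2:12, $r3:10, $r4:0, $r5:5, $r6:7}  ⟨branch taken⟩
[4] slt  $r2, $r1, $r5  →  {$r0:0, $r1:6, $r2:0, $r3:10, $r4:0, $r5:5, $r6:7}
[10] slt  $r0, $r6, $r4  →  {$r0:0, $r1:6, $r2:0, $r3:10, $r4:0, $r5:5, $r6:7}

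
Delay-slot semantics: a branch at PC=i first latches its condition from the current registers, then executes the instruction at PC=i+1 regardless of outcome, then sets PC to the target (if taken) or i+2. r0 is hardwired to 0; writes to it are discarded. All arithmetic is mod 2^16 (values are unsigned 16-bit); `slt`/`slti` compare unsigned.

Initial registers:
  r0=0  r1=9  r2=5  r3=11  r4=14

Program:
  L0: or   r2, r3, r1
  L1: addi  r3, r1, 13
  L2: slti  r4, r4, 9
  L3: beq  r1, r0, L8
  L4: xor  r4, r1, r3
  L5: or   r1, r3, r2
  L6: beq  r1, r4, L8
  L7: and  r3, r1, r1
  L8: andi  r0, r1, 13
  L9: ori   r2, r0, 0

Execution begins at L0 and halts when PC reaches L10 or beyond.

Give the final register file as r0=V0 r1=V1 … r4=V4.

  step pc=0: or   r2, r3, r1  regs=(0,9,11,11,14)
  step pc=1: addi  r3, r1, 13  regs=(0,9,11,22,14)
  step pc=2: slti  r4, r4, 9  regs=(0,9,11,22,0)
  step pc=3: beq  r1, r0, L8  cond=F  regs=(0,9,11,22,0)
  step pc=4: xor  r4, r1, r3  regs=(0,9,11,22,31)
  step pc=5: or   r1, r3, r2  regs=(0,31,11,22,31)
  step pc=6: beq  r1, r4, L8  cond=T  regs=(0,31,11,22,31)
  step pc=7: and  r3, r1, r1  regs=(0,31,11,31,31)
  step pc=8: andi  r0, r1, 13  regs=(0,31,11,31,31)
  step pc=9: ori   r2, r0, 0  regs=(0,31,0,31,31)

r0=0 r1=31 r2=0 r3=31 r4=31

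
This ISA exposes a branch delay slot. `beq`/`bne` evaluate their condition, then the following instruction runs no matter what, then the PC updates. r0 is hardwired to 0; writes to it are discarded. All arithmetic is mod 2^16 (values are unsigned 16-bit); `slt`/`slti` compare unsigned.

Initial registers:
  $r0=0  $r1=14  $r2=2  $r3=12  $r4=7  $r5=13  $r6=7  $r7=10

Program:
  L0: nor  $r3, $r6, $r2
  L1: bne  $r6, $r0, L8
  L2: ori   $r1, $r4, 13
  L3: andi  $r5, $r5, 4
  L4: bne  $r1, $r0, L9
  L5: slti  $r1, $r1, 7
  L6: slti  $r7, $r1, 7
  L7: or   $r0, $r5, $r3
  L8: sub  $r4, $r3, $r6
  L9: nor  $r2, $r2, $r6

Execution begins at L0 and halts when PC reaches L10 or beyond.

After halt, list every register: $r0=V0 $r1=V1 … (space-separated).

PC=0  nor  $r3, $r6, $r2     | $r0=0 $r1=14 $r2=2 $r3=65528 $r4=7 $r5=13 $r6=7 $r7=10
PC=1  bne  $r6, $r0, L8      | $r0=0 $r1=14 $r2=2 $r3=65528 $r4=7 $r5=13 $r6=7 $r7=10  [TAKEN]
PC=2  ori   $r1, $r4, 13     | $r0=0 $r1=15 $r2=2 $r3=65528 $r4=7 $r5=13 $r6=7 $r7=10
PC=8  sub  $r4, $r3, $r6     | $r0=0 $r1=15 $r2=2 $r3=65528 $r4=65521 $r5=13 $r6=7 $r7=10
PC=9  nor  $r2, $r2, $r6     | $r0=0 $r1=15 $r2=65528 $r3=65528 $r4=65521 $r5=13 $r6=7 $r7=10

$r0=0 $r1=15 $r2=65528 $r3=65528 $r4=65521 $r5=13 $r6=7 $r7=10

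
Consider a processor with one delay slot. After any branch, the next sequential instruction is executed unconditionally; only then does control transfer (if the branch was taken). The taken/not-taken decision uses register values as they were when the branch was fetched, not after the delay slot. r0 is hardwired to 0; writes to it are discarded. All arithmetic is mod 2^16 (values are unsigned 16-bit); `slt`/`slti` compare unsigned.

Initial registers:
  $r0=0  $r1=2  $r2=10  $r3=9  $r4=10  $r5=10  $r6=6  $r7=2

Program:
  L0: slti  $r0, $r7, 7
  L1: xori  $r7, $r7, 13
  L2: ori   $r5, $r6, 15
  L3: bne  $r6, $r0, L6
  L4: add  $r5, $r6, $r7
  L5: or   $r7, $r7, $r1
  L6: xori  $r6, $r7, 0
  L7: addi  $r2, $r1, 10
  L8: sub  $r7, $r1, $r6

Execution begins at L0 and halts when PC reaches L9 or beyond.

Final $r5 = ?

PC=0  slti  $r0, $r7, 7      | $r0=0 $r1=2 $r2=10 $r3=9 $r4=10 $r5=10 $r6=6 $r7=2
PC=1  xori  $r7, $r7, 13     | $r0=0 $r1=2 $r2=10 $r3=9 $r4=10 $r5=10 $r6=6 $r7=15
PC=2  ori   $r5, $r6, 15     | $r0=0 $r1=2 $r2=10 $r3=9 $r4=10 $r5=15 $r6=6 $r7=15
PC=3  bne  $r6, $r0, L6      | $r0=0 $r1=2 $r2=10 $r3=9 $r4=10 $r5=15 $r6=6 $r7=15  [TAKEN]
PC=4  add  $r5, $r6, $r7     | $r0=0 $r1=2 $r2=10 $r3=9 $r4=10 $r5=21 $r6=6 $r7=15
PC=6  xori  $r6, $r7, 0      | $r0=0 $r1=2 $r2=10 $r3=9 $r4=10 $r5=21 $r6=15 $r7=15
PC=7  addi  $r2, $r1, 10     | $r0=0 $r1=2 $r2=12 $r3=9 $r4=10 $r5=21 $r6=15 $r7=15
PC=8  sub  $r7, $r1, $r6     | $r0=0 $r1=2 $r2=12 $r3=9 $r4=10 $r5=21 $r6=15 $r7=65523

21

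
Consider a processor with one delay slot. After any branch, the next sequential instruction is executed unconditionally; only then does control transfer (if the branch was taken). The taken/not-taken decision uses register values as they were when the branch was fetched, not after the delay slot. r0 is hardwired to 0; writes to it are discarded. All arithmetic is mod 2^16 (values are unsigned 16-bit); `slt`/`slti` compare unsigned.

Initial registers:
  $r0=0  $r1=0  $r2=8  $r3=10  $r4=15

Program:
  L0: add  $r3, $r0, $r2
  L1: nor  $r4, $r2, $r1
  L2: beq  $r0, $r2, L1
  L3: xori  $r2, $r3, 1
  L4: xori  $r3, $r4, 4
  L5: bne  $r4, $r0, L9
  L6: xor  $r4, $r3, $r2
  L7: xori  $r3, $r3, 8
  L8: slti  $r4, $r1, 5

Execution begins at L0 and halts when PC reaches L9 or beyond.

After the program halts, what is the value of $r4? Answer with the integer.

65530

[0] add  $r3, $r0, $r2  →  {$r0:0, $r1:0, $r2:8, $r3:8, $r4:15}
[1] nor  $r4, $r2, $r1  →  {$r0:0, $r1:0, $r2:8, $r3:8, $r4:65527}
[2] beq  $r0, $r2, L1  →  {$r0:0, $r1:0, $r2:8, $r3:8, $r4:65527}  ⟨branch fallthrough⟩
[3] xori  $r2, $r3, 1  →  {$r0:0, $r1:0, $r2:9, $r3:8, $r4:65527}
[4] xori  $r3, $r4, 4  →  {$r0:0, $r1:0, $r2:9, $r3:65523, $r4:65527}
[5] bne  $r4, $r0, L9  →  {$r0:0, $r1:0, $r2:9, $r3:65523, $r4:65527}  ⟨branch taken⟩
[6] xor  $r4, $r3, $r2  →  {$r0:0, $r1:0, $r2:9, $r3:65523, $r4:65530}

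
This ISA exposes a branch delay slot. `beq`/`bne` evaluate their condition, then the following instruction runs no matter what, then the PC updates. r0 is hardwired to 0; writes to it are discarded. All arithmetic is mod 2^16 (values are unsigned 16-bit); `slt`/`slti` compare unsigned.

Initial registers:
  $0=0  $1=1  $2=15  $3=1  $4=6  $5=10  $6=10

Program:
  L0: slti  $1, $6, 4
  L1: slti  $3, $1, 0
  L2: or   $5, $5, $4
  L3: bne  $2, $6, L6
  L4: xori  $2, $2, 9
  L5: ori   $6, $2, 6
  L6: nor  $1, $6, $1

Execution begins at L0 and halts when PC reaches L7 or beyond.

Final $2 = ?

6

#0 slti  $1, $6, 4 ; 0/0/15/1/6/10/10
#1 slti  $3, $1, 0 ; 0/0/15/0/6/10/10
#2 or   $5, $5, $4 ; 0/0/15/0/6/14/10
#3 bne  $2, $6, L6 ; 0/0/15/0/6/14/10 ; →target
#4 xori  $2, $2, 9 ; 0/0/6/0/6/14/10
#6 nor  $1, $6, $1 ; 0/65525/6/0/6/14/10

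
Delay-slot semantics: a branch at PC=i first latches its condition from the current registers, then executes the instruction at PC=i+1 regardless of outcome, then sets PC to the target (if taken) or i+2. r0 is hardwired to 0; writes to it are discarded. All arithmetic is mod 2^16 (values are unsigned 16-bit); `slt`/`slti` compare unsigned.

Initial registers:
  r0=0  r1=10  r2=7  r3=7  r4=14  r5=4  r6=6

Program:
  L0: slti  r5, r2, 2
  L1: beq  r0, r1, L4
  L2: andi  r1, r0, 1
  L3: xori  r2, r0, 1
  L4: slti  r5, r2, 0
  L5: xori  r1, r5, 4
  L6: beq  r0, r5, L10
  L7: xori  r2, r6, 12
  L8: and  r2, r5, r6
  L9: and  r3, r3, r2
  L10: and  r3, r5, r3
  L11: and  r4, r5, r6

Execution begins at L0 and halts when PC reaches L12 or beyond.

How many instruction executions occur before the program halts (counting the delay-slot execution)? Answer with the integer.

10

  step pc=0: slti  r5, r2, 2  regs=(0,10,7,7,14,0,6)
  step pc=1: beq  r0, r1, L4  cond=F  regs=(0,10,7,7,14,0,6)
  step pc=2: andi  r1, r0, 1  regs=(0,0,7,7,14,0,6)
  step pc=3: xori  r2, r0, 1  regs=(0,0,1,7,14,0,6)
  step pc=4: slti  r5, r2, 0  regs=(0,0,1,7,14,0,6)
  step pc=5: xori  r1, r5, 4  regs=(0,4,1,7,14,0,6)
  step pc=6: beq  r0, r5, L10  cond=T  regs=(0,4,1,7,14,0,6)
  step pc=7: xori  r2, r6, 12  regs=(0,4,10,7,14,0,6)
  step pc=10: and  r3, r5, r3  regs=(0,4,10,0,14,0,6)
  step pc=11: and  r4, r5, r6  regs=(0,4,10,0,0,0,6)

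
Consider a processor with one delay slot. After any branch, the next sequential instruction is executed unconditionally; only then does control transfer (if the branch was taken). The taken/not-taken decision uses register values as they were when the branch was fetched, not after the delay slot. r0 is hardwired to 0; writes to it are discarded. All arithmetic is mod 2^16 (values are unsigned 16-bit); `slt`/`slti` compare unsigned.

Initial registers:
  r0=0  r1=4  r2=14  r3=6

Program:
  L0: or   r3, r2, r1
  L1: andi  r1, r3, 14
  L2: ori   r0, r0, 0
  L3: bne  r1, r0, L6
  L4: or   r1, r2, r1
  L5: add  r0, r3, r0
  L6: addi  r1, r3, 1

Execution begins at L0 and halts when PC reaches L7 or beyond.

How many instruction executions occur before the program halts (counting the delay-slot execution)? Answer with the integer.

  step pc=0: or   r3, r2, r1  regs=(0,4,14,14)
  step pc=1: andi  r1, r3, 14  regs=(0,14,14,14)
  step pc=2: ori   r0, r0, 0  regs=(0,14,14,14)
  step pc=3: bne  r1, r0, L6  cond=T  regs=(0,14,14,14)
  step pc=4: or   r1, r2, r1  regs=(0,14,14,14)
  step pc=6: addi  r1, r3, 1  regs=(0,15,14,14)

6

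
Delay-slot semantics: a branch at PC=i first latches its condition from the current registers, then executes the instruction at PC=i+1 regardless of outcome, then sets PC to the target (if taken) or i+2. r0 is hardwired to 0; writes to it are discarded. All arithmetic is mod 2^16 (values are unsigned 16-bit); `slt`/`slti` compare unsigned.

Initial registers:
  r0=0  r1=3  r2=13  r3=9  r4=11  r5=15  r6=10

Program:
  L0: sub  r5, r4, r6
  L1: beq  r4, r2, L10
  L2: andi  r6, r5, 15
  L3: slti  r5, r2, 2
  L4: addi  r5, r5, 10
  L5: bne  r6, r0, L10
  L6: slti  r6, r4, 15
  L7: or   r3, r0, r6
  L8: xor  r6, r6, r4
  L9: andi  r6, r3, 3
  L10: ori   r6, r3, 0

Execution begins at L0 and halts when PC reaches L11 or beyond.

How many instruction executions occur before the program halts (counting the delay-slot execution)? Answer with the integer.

[0] sub  r5, r4, r6  →  {r0:0, r1:3, r2:13, r3:9, r4:11, r5:1, r6:10}
[1] beq  r4, r2, L10  →  {r0:0, r1:3, r2:13, r3:9, r4:11, r5:1, r6:10}  ⟨branch fallthrough⟩
[2] andi  r6, r5, 15  →  {r0:0, r1:3, r2:13, r3:9, r4:11, r5:1, r6:1}
[3] slti  r5, r2, 2  →  {r0:0, r1:3, r2:13, r3:9, r4:11, r5:0, r6:1}
[4] addi  r5, r5, 10  →  {r0:0, r1:3, r2:13, r3:9, r4:11, r5:10, r6:1}
[5] bne  r6, r0, L10  →  {r0:0, r1:3, r2:13, r3:9, r4:11, r5:10, r6:1}  ⟨branch taken⟩
[6] slti  r6, r4, 15  →  {r0:0, r1:3, r2:13, r3:9, r4:11, r5:10, r6:1}
[10] ori   r6, r3, 0  →  {r0:0, r1:3, r2:13, r3:9, r4:11, r5:10, r6:9}

8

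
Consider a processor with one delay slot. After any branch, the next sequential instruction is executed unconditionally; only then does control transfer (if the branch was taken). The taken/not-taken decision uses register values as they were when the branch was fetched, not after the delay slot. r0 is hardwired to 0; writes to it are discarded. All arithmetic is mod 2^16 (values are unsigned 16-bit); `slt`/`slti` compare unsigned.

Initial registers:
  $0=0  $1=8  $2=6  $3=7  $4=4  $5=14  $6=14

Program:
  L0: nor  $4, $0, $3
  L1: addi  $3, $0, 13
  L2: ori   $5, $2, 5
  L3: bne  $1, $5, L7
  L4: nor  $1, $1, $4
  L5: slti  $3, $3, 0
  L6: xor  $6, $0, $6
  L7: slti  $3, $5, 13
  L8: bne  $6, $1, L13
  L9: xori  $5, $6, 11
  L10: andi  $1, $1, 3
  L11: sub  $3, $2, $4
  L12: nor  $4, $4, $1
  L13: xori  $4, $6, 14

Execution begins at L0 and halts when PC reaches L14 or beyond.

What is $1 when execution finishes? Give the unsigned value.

7

  step pc=0: nor  $4, $0, $3  regs=(0,8,6,7,65528,14,14)
  step pc=1: addi  $3, $0, 13  regs=(0,8,6,13,65528,14,14)
  step pc=2: ori   $5, $2, 5  regs=(0,8,6,13,65528,7,14)
  step pc=3: bne  $1, $5, L7  cond=T  regs=(0,8,6,13,65528,7,14)
  step pc=4: nor  $1, $1, $4  regs=(0,7,6,13,65528,7,14)
  step pc=7: slti  $3, $5, 13  regs=(0,7,6,1,65528,7,14)
  step pc=8: bne  $6, $1, L13  cond=T  regs=(0,7,6,1,65528,7,14)
  step pc=9: xori  $5, $6, 11  regs=(0,7,6,1,65528,5,14)
  step pc=13: xori  $4, $6, 14  regs=(0,7,6,1,0,5,14)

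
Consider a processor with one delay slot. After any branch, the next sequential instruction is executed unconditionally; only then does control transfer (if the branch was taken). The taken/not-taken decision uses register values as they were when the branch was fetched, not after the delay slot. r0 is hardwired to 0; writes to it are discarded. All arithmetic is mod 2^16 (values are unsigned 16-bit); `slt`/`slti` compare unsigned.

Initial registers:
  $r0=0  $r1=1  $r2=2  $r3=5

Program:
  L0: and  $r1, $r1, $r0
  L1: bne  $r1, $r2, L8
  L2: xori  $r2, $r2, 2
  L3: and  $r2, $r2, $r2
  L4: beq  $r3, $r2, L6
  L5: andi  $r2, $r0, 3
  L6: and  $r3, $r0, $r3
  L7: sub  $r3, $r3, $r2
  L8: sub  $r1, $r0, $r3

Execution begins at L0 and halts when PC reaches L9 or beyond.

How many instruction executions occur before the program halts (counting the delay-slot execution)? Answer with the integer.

#0 and  $r1, $r1, $r0 ; 0/0/2/5
#1 bne  $r1, $r2, L8 ; 0/0/2/5 ; →target
#2 xori  $r2, $r2, 2 ; 0/0/0/5
#8 sub  $r1, $r0, $r3 ; 0/65531/0/5

4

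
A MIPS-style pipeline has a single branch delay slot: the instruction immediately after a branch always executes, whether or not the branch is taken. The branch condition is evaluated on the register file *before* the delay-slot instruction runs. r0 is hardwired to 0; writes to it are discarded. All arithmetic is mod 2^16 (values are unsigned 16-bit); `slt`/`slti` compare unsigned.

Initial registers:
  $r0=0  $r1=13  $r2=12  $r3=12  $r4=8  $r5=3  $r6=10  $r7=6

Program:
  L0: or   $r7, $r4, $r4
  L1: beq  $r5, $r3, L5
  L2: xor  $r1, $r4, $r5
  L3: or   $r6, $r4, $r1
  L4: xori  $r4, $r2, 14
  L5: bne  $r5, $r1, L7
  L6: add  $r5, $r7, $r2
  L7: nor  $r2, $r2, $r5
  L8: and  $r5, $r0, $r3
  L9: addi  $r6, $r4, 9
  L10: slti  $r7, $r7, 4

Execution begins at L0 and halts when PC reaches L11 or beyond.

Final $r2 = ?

[0] or   $r7, $r4, $r4  →  {$r0:0, $r1:13, $r2:12, $r3:12, $r4:8, $r5:3, $r6:10, $r7:8}
[1] beq  $r5, $r3, L5  →  {$r0:0, $r1:13, $r2:12, $r3:12, $r4:8, $r5:3, $r6:10, $r7:8}  ⟨branch fallthrough⟩
[2] xor  $r1, $r4, $r5  →  {$r0:0, $r1:11, $r2:12, $r3:12, $r4:8, $r5:3, $r6:10, $r7:8}
[3] or   $r6, $r4, $r1  →  {$r0:0, $r1:11, $r2:12, $r3:12, $r4:8, $r5:3, $r6:11, $r7:8}
[4] xori  $r4, $r2, 14  →  {$r0:0, $r1:11, $r2:12, $r3:12, $r4:2, $r5:3, $r6:11, $r7:8}
[5] bne  $r5, $r1, L7  →  {$r0:0, $r1:11, $r2:12, $r3:12, $r4:2, $r5:3, $r6:11, $r7:8}  ⟨branch taken⟩
[6] add  $r5, $r7, $r2  →  {$r0:0, $r1:11, $r2:12, $r3:12, $r4:2, $r5:20, $r6:11, $r7:8}
[7] nor  $r2, $r2, $r5  →  {$r0:0, $r1:11, $r2:65507, $r3:12, $r4:2, $r5:20, $r6:11, $r7:8}
[8] and  $r5, $r0, $r3  →  {$r0:0, $r1:11, $r2:65507, $r3:12, $r4:2, $r5:0, $r6:11, $r7:8}
[9] addi  $r6, $r4, 9  →  {$r0:0, $r1:11, $r2:65507, $r3:12, $r4:2, $r5:0, $r6:11, $r7:8}
[10] slti  $r7, $r7, 4  →  {$r0:0, $r1:11, $r2:65507, $r3:12, $r4:2, $r5:0, $r6:11, $r7:0}

65507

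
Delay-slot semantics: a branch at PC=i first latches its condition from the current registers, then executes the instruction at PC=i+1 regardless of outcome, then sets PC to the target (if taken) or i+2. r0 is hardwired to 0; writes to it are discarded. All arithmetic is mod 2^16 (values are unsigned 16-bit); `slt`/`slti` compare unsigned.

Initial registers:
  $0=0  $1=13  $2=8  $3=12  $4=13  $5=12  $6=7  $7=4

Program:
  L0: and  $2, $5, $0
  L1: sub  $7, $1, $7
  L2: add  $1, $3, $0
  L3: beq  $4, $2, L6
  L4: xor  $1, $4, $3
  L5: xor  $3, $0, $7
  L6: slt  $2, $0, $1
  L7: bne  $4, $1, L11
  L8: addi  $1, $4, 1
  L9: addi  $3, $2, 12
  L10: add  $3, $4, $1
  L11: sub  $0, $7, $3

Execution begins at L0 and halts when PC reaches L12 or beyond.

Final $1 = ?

14

#0 and  $2, $5, $0 ; 0/13/0/12/13/12/7/4
#1 sub  $7, $1, $7 ; 0/13/0/12/13/12/7/9
#2 add  $1, $3, $0 ; 0/12/0/12/13/12/7/9
#3 beq  $4, $2, L6 ; 0/12/0/12/13/12/7/9 ; →fallthru
#4 xor  $1, $4, $3 ; 0/1/0/12/13/12/7/9
#5 xor  $3, $0, $7 ; 0/1/0/9/13/12/7/9
#6 slt  $2, $0, $1 ; 0/1/1/9/13/12/7/9
#7 bne  $4, $1, L11 ; 0/1/1/9/13/12/7/9 ; →target
#8 addi  $1, $4, 1 ; 0/14/1/9/13/12/7/9
#11 sub  $0, $7, $3 ; 0/14/1/9/13/12/7/9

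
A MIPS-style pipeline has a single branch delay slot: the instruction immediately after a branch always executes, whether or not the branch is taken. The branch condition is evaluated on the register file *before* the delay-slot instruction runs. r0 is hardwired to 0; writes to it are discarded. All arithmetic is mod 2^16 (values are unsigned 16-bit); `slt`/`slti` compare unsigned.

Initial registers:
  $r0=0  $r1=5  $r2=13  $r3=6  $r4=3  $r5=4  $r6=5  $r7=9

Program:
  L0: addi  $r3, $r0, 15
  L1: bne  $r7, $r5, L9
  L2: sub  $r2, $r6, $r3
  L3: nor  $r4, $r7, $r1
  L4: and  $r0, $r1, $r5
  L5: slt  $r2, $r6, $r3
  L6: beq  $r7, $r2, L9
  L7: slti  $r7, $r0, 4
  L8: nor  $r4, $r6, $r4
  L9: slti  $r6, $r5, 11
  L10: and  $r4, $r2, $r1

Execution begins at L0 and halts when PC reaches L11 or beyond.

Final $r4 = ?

4

PC=0  addi  $r3, $r0, 15     | $r0=0 $r1=5 $r2=13 $r3=15 $r4=3 $r5=4 $r6=5 $r7=9
PC=1  bne  $r7, $r5, L9      | $r0=0 $r1=5 $r2=13 $r3=15 $r4=3 $r5=4 $r6=5 $r7=9  [TAKEN]
PC=2  sub  $r2, $r6, $r3     | $r0=0 $r1=5 $r2=65526 $r3=15 $r4=3 $r5=4 $r6=5 $r7=9
PC=9  slti  $r6, $r5, 11     | $r0=0 $r1=5 $r2=65526 $r3=15 $r4=3 $r5=4 $r6=1 $r7=9
PC=10 and  $r4, $r2, $r1     | $r0=0 $r1=5 $r2=65526 $r3=15 $r4=4 $r5=4 $r6=1 $r7=9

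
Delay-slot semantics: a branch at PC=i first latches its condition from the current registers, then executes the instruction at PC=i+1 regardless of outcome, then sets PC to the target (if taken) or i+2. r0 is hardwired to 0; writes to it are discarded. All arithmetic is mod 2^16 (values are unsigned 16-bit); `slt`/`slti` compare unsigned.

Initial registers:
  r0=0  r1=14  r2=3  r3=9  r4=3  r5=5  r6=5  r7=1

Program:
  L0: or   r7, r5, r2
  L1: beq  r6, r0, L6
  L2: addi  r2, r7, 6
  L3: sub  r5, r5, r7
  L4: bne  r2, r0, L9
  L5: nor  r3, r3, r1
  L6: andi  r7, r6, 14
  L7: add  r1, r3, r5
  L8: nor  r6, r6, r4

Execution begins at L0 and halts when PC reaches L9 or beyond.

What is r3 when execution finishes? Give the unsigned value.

65520

  step pc=0: or   r7, r5, r2  regs=(0,14,3,9,3,5,5,7)
  step pc=1: beq  r6, r0, L6  cond=F  regs=(0,14,3,9,3,5,5,7)
  step pc=2: addi  r2, r7, 6  regs=(0,14,13,9,3,5,5,7)
  step pc=3: sub  r5, r5, r7  regs=(0,14,13,9,3,65534,5,7)
  step pc=4: bne  r2, r0, L9  cond=T  regs=(0,14,13,9,3,65534,5,7)
  step pc=5: nor  r3, r3, r1  regs=(0,14,13,65520,3,65534,5,7)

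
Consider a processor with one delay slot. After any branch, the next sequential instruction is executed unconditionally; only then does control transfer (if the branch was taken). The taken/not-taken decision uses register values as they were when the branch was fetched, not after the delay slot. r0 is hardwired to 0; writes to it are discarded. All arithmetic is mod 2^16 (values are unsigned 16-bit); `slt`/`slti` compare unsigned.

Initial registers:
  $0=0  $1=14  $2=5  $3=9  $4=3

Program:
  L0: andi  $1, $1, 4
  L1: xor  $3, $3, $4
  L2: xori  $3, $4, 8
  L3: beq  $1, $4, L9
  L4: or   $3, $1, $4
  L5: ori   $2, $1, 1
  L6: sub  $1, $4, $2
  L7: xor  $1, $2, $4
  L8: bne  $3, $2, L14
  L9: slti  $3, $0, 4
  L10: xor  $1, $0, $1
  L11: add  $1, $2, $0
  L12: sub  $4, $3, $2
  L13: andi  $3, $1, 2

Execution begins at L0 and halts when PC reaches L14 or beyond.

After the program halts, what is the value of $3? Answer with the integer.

  step pc=0: andi  $1, $1, 4  regs=(0,4,5,9,3)
  step pc=1: xor  $3, $3, $4  regs=(0,4,5,10,3)
  step pc=2: xori  $3, $4, 8  regs=(0,4,5,11,3)
  step pc=3: beq  $1, $4, L9  cond=F  regs=(0,4,5,11,3)
  step pc=4: or   $3, $1, $4  regs=(0,4,5,7,3)
  step pc=5: ori   $2, $1, 1  regs=(0,4,5,7,3)
  step pc=6: sub  $1, $4, $2  regs=(0,65534,5,7,3)
  step pc=7: xor  $1, $2, $4  regs=(0,6,5,7,3)
  step pc=8: bne  $3, $2, L14  cond=T  regs=(0,6,5,7,3)
  step pc=9: slti  $3, $0, 4  regs=(0,6,5,1,3)

1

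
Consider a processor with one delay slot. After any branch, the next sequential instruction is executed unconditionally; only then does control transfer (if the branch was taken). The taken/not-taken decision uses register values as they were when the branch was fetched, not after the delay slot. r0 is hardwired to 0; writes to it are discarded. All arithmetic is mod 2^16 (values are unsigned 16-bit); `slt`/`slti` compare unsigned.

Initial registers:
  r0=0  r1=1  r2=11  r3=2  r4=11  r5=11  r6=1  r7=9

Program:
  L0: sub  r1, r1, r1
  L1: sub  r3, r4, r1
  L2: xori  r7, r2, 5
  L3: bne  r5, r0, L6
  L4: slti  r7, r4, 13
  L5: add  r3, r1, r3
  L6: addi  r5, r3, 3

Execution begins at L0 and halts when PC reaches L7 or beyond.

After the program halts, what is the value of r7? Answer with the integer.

1

PC=0  sub  r1, r1, r1        | r0=0 r1=0 r2=11 r3=2 r4=11 r5=11 r6=1 r7=9
PC=1  sub  r3, r4, r1        | r0=0 r1=0 r2=11 r3=11 r4=11 r5=11 r6=1 r7=9
PC=2  xori  r7, r2, 5        | r0=0 r1=0 r2=11 r3=11 r4=11 r5=11 r6=1 r7=14
PC=3  bne  r5, r0, L6        | r0=0 r1=0 r2=11 r3=11 r4=11 r5=11 r6=1 r7=14  [TAKEN]
PC=4  slti  r7, r4, 13       | r0=0 r1=0 r2=11 r3=11 r4=11 r5=11 r6=1 r7=1
PC=6  addi  r5, r3, 3        | r0=0 r1=0 r2=11 r3=11 r4=11 r5=14 r6=1 r7=1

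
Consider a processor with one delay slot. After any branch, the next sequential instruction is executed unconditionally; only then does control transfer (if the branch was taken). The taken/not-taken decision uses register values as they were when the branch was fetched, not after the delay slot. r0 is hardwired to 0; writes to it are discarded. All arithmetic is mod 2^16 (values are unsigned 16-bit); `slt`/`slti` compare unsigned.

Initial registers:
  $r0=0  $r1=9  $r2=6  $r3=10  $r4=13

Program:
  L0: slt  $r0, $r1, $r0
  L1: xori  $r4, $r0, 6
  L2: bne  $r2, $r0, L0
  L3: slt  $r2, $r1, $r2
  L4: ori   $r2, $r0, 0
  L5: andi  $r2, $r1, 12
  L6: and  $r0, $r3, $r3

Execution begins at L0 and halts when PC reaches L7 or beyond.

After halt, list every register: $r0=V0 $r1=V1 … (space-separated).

$r0=0 $r1=9 $r2=8 $r3=10 $r4=6

#0 slt  $r0, $r1, $r0 ; 0/9/6/10/13
#1 xori  $r4, $r0, 6 ; 0/9/6/10/6
#2 bne  $r2, $r0, L0 ; 0/9/6/10/6 ; →target
#3 slt  $r2, $r1, $r2 ; 0/9/0/10/6
#0 slt  $r0, $r1, $r0 ; 0/9/0/10/6
#1 xori  $r4, $r0, 6 ; 0/9/0/10/6
#2 bne  $r2, $r0, L0 ; 0/9/0/10/6 ; →fallthru
#3 slt  $r2, $r1, $r2 ; 0/9/0/10/6
#4 ori   $r2, $r0, 0 ; 0/9/0/10/6
#5 andi  $r2, $r1, 12 ; 0/9/8/10/6
#6 and  $r0, $r3, $r3 ; 0/9/8/10/6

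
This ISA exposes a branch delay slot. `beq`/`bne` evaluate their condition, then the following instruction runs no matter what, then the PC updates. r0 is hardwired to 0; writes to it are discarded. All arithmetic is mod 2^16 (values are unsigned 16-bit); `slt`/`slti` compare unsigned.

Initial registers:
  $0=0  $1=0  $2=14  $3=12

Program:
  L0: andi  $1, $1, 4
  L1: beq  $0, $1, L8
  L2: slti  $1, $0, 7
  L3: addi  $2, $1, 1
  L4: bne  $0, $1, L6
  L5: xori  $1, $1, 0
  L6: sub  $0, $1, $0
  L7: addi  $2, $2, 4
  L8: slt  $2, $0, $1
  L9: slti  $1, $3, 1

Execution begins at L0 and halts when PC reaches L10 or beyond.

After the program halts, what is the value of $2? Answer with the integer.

#0 andi  $1, $1, 4 ; 0/0/14/12
#1 beq  $0, $1, L8 ; 0/0/14/12 ; →target
#2 slti  $1, $0, 7 ; 0/1/14/12
#8 slt  $2, $0, $1 ; 0/1/1/12
#9 slti  $1, $3, 1 ; 0/0/1/12

1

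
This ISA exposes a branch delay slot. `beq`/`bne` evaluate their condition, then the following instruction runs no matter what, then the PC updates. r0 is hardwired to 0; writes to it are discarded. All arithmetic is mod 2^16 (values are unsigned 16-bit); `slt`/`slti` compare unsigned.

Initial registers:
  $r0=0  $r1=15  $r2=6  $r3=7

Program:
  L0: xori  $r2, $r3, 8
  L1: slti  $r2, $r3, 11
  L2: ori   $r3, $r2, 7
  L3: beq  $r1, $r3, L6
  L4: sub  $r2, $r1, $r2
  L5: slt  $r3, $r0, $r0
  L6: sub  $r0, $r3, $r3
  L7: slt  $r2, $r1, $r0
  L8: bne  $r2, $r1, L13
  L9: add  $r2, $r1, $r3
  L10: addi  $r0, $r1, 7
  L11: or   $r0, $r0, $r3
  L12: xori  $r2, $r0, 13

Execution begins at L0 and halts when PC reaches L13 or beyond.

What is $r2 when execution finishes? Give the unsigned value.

PC=0  xori  $r2, $r3, 8      | $r0=0 $r1=15 $r2=15 $r3=7
PC=1  slti  $r2, $r3, 11     | $r0=0 $r1=15 $r2=1 $r3=7
PC=2  ori   $r3, $r2, 7      | $r0=0 $r1=15 $r2=1 $r3=7
PC=3  beq  $r1, $r3, L6      | $r0=0 $r1=15 $r2=1 $r3=7  [not taken]
PC=4  sub  $r2, $r1, $r2     | $r0=0 $r1=15 $r2=14 $r3=7
PC=5  slt  $r3, $r0, $r0     | $r0=0 $r1=15 $r2=14 $r3=0
PC=6  sub  $r0, $r3, $r3     | $r0=0 $r1=15 $r2=14 $r3=0
PC=7  slt  $r2, $r1, $r0     | $r0=0 $r1=15 $r2=0 $r3=0
PC=8  bne  $r2, $r1, L13     | $r0=0 $r1=15 $r2=0 $r3=0  [TAKEN]
PC=9  add  $r2, $r1, $r3     | $r0=0 $r1=15 $r2=15 $r3=0

15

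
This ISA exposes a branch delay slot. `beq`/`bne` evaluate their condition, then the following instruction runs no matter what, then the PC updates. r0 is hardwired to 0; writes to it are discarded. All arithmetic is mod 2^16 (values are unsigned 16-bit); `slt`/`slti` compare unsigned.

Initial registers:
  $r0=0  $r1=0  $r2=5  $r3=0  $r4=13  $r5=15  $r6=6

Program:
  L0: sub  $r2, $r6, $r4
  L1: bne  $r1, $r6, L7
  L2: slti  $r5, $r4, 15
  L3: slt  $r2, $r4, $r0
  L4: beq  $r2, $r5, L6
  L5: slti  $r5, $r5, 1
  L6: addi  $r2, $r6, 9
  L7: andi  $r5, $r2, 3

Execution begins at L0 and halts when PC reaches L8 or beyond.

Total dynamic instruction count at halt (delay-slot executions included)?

#0 sub  $r2, $r6, $r4 ; 0/0/65529/0/13/15/6
#1 bne  $r1, $r6, L7 ; 0/0/65529/0/13/15/6 ; →target
#2 slti  $r5, $r4, 15 ; 0/0/65529/0/13/1/6
#7 andi  $r5, $r2, 3 ; 0/0/65529/0/13/1/6

4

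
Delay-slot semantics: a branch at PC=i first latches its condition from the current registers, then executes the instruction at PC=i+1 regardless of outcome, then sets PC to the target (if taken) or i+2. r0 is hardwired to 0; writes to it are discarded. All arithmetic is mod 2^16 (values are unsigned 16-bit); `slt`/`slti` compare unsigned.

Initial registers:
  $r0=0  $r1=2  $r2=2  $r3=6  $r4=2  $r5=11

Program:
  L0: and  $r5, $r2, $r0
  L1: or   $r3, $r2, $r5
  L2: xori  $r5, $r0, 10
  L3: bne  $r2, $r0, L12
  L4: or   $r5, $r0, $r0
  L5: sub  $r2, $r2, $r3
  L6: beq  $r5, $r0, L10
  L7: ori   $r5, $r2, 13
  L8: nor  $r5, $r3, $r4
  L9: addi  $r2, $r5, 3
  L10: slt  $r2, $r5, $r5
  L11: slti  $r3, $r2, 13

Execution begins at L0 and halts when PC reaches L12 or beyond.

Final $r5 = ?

0

PC=0  and  $r5, $r2, $r0     | $r0=0 $r1=2 $r2=2 $r3=6 $r4=2 $r5=0
PC=1  or   $r3, $r2, $r5     | $r0=0 $r1=2 $r2=2 $r3=2 $r4=2 $r5=0
PC=2  xori  $r5, $r0, 10     | $r0=0 $r1=2 $r2=2 $r3=2 $r4=2 $r5=10
PC=3  bne  $r2, $r0, L12     | $r0=0 $r1=2 $r2=2 $r3=2 $r4=2 $r5=10  [TAKEN]
PC=4  or   $r5, $r0, $r0     | $r0=0 $r1=2 $r2=2 $r3=2 $r4=2 $r5=0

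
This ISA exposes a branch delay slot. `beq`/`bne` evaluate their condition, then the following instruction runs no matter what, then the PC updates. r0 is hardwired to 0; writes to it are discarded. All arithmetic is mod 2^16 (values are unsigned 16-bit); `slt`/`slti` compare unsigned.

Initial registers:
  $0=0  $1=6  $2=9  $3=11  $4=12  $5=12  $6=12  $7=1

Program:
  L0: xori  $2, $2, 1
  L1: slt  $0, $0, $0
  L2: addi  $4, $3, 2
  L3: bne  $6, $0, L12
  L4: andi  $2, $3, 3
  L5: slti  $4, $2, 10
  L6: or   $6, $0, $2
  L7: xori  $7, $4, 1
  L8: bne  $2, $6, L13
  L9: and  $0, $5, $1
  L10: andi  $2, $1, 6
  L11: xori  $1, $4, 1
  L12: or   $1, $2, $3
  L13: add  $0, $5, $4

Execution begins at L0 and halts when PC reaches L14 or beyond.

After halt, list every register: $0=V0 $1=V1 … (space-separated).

#0 xori  $2, $2, 1 ; 0/6/8/11/12/12/12/1
#1 slt  $0, $0, $0 ; 0/6/8/11/12/12/12/1
#2 addi  $4, $3, 2 ; 0/6/8/11/13/12/12/1
#3 bne  $6, $0, L12 ; 0/6/8/11/13/12/12/1 ; →target
#4 andi  $2, $3, 3 ; 0/6/3/11/13/12/12/1
#12 or   $1, $2, $3 ; 0/11/3/11/13/12/12/1
#13 add  $0, $5, $4 ; 0/11/3/11/13/12/12/1

$0=0 $1=11 $2=3 $3=11 $4=13 $5=12 $6=12 $7=1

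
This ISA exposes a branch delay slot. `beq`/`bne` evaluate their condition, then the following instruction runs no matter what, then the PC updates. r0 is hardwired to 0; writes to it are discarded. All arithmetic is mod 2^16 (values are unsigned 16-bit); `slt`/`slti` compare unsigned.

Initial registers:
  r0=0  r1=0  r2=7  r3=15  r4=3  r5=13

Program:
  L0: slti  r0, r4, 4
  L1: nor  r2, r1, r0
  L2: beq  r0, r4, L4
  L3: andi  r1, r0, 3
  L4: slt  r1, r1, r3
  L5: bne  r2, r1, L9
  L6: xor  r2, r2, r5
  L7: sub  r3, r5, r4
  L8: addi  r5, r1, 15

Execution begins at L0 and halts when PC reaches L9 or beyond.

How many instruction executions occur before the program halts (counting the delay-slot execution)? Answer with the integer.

  step pc=0: slti  r0, r4, 4  regs=(0,0,7,15,3,13)
  step pc=1: nor  r2, r1, r0  regs=(0,0,65535,15,3,13)
  step pc=2: beq  r0, r4, L4  cond=F  regs=(0,0,65535,15,3,13)
  step pc=3: andi  r1, r0, 3  regs=(0,0,65535,15,3,13)
  step pc=4: slt  r1, r1, r3  regs=(0,1,65535,15,3,13)
  step pc=5: bne  r2, r1, L9  cond=T  regs=(0,1,65535,15,3,13)
  step pc=6: xor  r2, r2, r5  regs=(0,1,65522,15,3,13)

7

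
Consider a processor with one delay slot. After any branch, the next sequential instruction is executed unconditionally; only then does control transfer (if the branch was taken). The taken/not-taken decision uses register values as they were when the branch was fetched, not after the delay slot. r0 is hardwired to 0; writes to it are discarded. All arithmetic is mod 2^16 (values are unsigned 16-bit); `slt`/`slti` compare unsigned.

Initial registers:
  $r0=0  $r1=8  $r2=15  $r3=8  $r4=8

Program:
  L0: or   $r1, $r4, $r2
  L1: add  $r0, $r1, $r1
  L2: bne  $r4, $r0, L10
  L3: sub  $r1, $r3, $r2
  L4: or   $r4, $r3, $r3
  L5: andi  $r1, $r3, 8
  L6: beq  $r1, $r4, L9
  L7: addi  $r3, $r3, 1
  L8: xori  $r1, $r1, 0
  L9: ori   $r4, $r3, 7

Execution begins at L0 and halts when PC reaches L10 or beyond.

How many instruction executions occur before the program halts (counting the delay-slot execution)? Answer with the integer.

4

[0] or   $r1, $r4, $r2  →  {$r0:0, $r1:15, $r2:15, $r3:8, $r4:8}
[1] add  $r0, $r1, $r1  →  {$r0:0, $r1:15, $r2:15, $r3:8, $r4:8}
[2] bne  $r4, $r0, L10  →  {$r0:0, $r1:15, $r2:15, $r3:8, $r4:8}  ⟨branch taken⟩
[3] sub  $r1, $r3, $r2  →  {$r0:0, $r1:65529, $r2:15, $r3:8, $r4:8}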